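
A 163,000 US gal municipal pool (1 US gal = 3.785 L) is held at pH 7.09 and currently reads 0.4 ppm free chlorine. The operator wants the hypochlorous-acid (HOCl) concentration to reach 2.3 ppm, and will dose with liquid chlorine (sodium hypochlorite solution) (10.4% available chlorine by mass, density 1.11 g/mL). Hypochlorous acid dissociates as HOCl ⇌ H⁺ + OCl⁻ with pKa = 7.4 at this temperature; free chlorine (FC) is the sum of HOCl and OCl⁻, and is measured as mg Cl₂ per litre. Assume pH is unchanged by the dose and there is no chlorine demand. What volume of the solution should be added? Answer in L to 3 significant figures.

16.2 L

Volume: 163,000 US gal × 3.785 L/gal = 616,955 L.
[OCl⁻]/[HOCl] = 10^(pH − pKa) = 10^(7.09 − 7.4) = 0.4898; fraction as HOCl = 1/(1 + 0.4898) = 0.6712.
Free chlorine required for 2.3 ppm HOCl: 2.3 / 0.6712 = 3.426 ppm.
FC to add: 3.426 − 0.4 = 3.026 mg/L as Cl₂.
Cl₂ equivalent: 3.026 mg/L × 616,955 L = 1867 g.
Product at 10.4% available Cl: 1867 / 0.104 = 17,950 g.
Volume: 17,950 g ÷ 1.11 g/mL = 16,170 mL.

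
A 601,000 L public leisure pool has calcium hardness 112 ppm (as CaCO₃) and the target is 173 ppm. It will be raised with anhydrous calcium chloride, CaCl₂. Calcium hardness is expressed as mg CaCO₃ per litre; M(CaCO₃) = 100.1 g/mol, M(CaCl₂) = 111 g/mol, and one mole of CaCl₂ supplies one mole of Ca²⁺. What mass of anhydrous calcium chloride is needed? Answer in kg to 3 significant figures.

Hardness to add: (173 − 112) = 61 mg/L as CaCO₃ × 601,000 L = 36,660 g as CaCO₃.
Moles of Ca²⁺ (1 mol Ca²⁺ ≡ 1 mol CaCO₃): 36,660 / 100.1 g/mol = 366.2 mol.
Mass of CaCl₂: 366.2 × 111 = 40,650 g.

40.7 kg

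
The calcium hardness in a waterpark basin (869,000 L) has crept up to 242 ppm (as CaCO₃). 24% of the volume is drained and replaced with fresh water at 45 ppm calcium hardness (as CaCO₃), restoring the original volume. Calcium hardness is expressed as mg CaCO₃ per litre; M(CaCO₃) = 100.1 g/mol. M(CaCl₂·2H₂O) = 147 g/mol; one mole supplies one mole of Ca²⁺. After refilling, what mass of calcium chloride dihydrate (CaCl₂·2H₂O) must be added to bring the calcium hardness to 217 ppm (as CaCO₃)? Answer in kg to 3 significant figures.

28.4 kg

After draining 24% and refilling: 242 × 0.76 + 45 × 0.24 = 194.72 ppm.
Deficit to target: 217 − 194.72 = 22.28 mg/L.
As CaCO₃: 22.28 mg/L × 869,000 L = 19,360 g; ÷ 100.1 = 193.4 mol Ca²⁺.
Mass: 193.4 × 147 = 28,430 g.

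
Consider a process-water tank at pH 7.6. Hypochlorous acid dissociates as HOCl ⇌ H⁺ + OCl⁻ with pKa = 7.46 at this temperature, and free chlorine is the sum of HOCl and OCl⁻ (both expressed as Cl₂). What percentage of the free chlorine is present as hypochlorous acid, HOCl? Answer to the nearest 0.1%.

[OCl⁻]/[HOCl] = 10^(pH − pKa) = 10^(7.6 − 7.46) = 10^0.14 = 1.38.
Fraction as HOCl = 1 / (1 + 1.38) = 0.4201.

42.0%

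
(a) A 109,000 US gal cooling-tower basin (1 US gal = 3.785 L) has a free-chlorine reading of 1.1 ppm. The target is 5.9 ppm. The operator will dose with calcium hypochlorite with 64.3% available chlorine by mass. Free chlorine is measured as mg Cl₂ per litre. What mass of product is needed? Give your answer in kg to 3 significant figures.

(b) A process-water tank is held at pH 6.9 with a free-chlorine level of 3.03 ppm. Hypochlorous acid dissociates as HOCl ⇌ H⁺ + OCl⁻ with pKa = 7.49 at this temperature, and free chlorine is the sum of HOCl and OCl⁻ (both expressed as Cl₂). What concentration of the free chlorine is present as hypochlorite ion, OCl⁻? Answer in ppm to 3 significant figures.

(a) 3.08 kg; (b) 0.620 ppm

(a) Volume: 109,000 US gal × 3.785 L/gal = 412,565 L.
(a) Chlorine deficit: 5.9 − 1.1 = 4.8 ppm = 4.8 mg/L as Cl₂.
(a) Cl₂ equivalent needed: 4.8 mg/L × 412,565 L = 1,980,000 mg = 1980 g.
(a) Product at 64.3% available chlorine: 1980 / 0.643 = 3080 g.

(b) [OCl⁻]/[HOCl] = 10^(pH − pKa) = 10^(6.9 − 7.49) = 10^-0.59 = 0.257.
(b) Fraction as HOCl = 1 / (1 + 0.257) = 0.7955.
(b) OCl⁻ = (1 − 0.7955) × 3.03 ppm = 0.6196 ppm.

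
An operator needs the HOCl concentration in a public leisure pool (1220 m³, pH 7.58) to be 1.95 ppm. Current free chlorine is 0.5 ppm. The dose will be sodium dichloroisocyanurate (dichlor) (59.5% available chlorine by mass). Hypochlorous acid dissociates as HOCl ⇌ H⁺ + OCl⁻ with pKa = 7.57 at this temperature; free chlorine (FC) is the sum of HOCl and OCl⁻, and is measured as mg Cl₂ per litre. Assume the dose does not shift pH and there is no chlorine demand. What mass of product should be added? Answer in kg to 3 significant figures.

Volume: 1220 m³ = 1,220,000 L.
[OCl⁻]/[HOCl] = 10^(pH − pKa) = 10^(7.58 − 7.57) = 1.023; fraction as HOCl = 1/(1 + 1.023) = 0.4942.
Free chlorine required for 1.95 ppm HOCl: 1.95 / 0.4942 = 3.945 ppm.
FC to add: 3.945 − 0.5 = 3.445 mg/L as Cl₂.
Cl₂ equivalent: 3.445 mg/L × 1,220,000 L = 4203 g.
Product at 59.5% available Cl: 4203 / 0.595 = 7065 g.

7.06 kg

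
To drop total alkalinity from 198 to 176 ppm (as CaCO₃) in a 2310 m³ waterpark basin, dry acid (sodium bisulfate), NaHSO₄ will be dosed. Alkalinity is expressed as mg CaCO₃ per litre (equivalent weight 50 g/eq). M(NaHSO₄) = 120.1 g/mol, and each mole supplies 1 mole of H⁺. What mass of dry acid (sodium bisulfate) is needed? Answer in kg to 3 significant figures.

Volume: 2310 m³ = 2,310,000 L.
Alkalinity to neutralize: (198 − 176) = 22 mg/L as CaCO₃ × 2,310,000 L = 50,820 g as CaCO₃.
Equivalents of H⁺ required: 50,820 ÷ 50 g/eq = 1016 eq = 1016 mol NaHSO₄.
Mass of NaHSO₄: 1016 × 120.1 = 122,100 g.

122 kg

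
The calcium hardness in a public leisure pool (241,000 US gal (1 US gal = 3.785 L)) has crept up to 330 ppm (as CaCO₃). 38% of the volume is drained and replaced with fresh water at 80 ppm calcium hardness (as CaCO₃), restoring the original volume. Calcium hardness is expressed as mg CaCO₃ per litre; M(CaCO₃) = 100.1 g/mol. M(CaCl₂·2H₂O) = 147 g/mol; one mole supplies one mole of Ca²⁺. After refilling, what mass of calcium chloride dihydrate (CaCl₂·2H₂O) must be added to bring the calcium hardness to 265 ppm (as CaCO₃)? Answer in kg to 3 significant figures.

Volume: 241,000 US gal × 3.785 L/gal = 912,185 L.
After draining 38% and refilling: 330 × 0.62 + 80 × 0.38 = 235 ppm.
Deficit to target: 265 − 235 = 30 mg/L.
As CaCO₃: 30 mg/L × 912,185 L = 27,370 g; ÷ 100.1 = 273.4 mol Ca²⁺.
Mass: 273.4 × 147 = 40,190 g.

40.2 kg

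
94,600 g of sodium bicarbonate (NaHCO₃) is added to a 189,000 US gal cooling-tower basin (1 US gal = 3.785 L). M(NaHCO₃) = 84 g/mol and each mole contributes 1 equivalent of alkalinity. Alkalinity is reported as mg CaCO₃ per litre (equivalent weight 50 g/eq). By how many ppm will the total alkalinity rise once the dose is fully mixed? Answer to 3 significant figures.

78.7 ppm

Volume: 189,000 US gal × 3.785 L/gal = 715,365 L.
Moles of NaHCO₃: 94,600 g ÷ 84 g/mol = 1126 mol → 1126 eq of alkalinity.
As CaCO₃: 1126 eq × 50 g/eq = 56,310 g.
Rise: 56,310 g / 715,365 L × 1000 = 78.71 mg/L.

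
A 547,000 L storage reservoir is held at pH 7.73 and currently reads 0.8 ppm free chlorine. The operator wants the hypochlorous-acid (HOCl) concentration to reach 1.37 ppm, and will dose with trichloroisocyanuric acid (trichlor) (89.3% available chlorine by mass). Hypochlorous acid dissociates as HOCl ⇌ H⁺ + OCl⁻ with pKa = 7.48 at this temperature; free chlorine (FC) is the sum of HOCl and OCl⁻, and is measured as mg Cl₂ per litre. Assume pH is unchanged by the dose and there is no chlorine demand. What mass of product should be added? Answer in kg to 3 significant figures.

1.84 kg

[OCl⁻]/[HOCl] = 10^(pH − pKa) = 10^(7.73 − 7.48) = 1.778; fraction as HOCl = 1/(1 + 1.778) = 0.3599.
Free chlorine required for 1.37 ppm HOCl: 1.37 / 0.3599 = 3.806 ppm.
FC to add: 3.806 − 0.8 = 3.006 mg/L as Cl₂.
Cl₂ equivalent: 3.006 mg/L × 547,000 L = 1644 g.
Product at 89.3% available Cl: 1644 / 0.893 = 1841 g.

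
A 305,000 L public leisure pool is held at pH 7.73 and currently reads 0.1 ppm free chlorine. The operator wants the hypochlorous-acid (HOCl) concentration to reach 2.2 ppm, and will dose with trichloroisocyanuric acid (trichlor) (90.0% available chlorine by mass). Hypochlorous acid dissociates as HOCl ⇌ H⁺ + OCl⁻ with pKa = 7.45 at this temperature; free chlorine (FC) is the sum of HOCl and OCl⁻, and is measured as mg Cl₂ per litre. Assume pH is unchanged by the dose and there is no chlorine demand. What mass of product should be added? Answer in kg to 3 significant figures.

[OCl⁻]/[HOCl] = 10^(pH − pKa) = 10^(7.73 − 7.45) = 1.905; fraction as HOCl = 1/(1 + 1.905) = 0.3442.
Free chlorine required for 2.2 ppm HOCl: 2.2 / 0.3442 = 6.392 ppm.
FC to add: 6.392 − 0.1 = 6.292 mg/L as Cl₂.
Cl₂ equivalent: 6.292 mg/L × 305,000 L = 1919 g.
Product at 90.0% available Cl: 1919 / 0.9 = 2132 g.

2.13 kg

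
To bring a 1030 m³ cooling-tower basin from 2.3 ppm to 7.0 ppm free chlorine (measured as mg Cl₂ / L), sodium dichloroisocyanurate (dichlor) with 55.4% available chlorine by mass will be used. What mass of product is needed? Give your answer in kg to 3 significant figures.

8.74 kg

Volume: 1030 m³ = 1,030,000 L.
Chlorine deficit: 7.0 − 2.3 = 4.7 ppm = 4.7 mg/L as Cl₂.
Cl₂ equivalent needed: 4.7 mg/L × 1,030,000 L = 4,841,000 mg = 4841 g.
Product at 55.4% available chlorine: 4841 / 0.554 = 8738 g.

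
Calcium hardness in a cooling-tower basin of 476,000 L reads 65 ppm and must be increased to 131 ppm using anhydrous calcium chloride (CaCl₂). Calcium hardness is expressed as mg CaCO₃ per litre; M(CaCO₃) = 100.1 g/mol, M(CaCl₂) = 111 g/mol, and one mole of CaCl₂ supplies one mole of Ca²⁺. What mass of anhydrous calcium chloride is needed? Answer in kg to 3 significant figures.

34.8 kg

Hardness to add: (131 − 65) = 66 mg/L as CaCO₃ × 476,000 L = 31,420 g as CaCO₃.
Moles of Ca²⁺ (1 mol Ca²⁺ ≡ 1 mol CaCO₃): 31,420 / 100.1 g/mol = 313.8 mol.
Mass of CaCl₂: 313.8 × 111 = 34,840 g.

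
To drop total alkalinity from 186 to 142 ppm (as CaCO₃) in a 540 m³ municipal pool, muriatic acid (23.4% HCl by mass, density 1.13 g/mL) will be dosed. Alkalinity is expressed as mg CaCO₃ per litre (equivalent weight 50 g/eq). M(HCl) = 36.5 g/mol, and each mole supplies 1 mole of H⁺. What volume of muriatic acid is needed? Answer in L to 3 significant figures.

65.6 L

Volume: 540 m³ = 540,000 L.
Alkalinity to neutralize: (186 − 142) = 44 mg/L as CaCO₃ × 540,000 L = 23,760 g as CaCO₃.
Equivalents of H⁺ required: 23,760 ÷ 50 g/eq = 475.2 eq = 475.2 mol HCl.
Mass of HCl: 475.2 × 36.5 = 17,340 g.
Mass of 23.4% solution: 17,340 / 0.234 = 74,120 g.
Volume: 74,120 g ÷ 1.13 g/mL = 65,600 mL.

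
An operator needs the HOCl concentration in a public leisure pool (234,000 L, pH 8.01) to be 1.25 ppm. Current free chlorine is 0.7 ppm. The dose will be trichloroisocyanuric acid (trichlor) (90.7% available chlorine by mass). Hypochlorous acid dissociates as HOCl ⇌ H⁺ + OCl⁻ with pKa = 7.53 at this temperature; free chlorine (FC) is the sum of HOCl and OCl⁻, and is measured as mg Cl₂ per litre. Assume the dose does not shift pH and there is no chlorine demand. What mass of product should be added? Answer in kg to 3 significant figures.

[OCl⁻]/[HOCl] = 10^(pH − pKa) = 10^(8.01 − 7.53) = 3.02; fraction as HOCl = 1/(1 + 3.02) = 0.2488.
Free chlorine required for 1.25 ppm HOCl: 1.25 / 0.2488 = 5.025 ppm.
FC to add: 5.025 − 0.7 = 4.325 mg/L as Cl₂.
Cl₂ equivalent: 4.325 mg/L × 234,000 L = 1012 g.
Product at 90.7% available Cl: 1012 / 0.907 = 1116 g.

1.12 kg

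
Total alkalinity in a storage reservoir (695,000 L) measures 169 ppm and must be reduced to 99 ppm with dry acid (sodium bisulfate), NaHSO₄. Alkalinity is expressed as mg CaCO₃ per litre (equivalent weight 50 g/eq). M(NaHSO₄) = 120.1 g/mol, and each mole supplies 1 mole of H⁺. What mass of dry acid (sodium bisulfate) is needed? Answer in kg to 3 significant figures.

Alkalinity to neutralize: (169 − 99) = 70 mg/L as CaCO₃ × 695,000 L = 48,650 g as CaCO₃.
Equivalents of H⁺ required: 48,650 ÷ 50 g/eq = 973 eq = 973 mol NaHSO₄.
Mass of NaHSO₄: 973 × 120.1 = 116,900 g.

117 kg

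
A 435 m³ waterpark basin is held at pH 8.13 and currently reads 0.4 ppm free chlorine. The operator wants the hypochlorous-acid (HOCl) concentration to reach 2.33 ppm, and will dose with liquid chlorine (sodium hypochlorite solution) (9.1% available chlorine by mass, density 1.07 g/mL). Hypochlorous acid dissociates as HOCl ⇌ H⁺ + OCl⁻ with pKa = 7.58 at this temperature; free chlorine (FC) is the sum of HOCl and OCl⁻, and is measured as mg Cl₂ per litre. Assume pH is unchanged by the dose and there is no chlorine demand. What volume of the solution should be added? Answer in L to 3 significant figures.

45.6 L

Volume: 435 m³ = 435,000 L.
[OCl⁻]/[HOCl] = 10^(pH − pKa) = 10^(8.13 − 7.58) = 3.548; fraction as HOCl = 1/(1 + 3.548) = 0.2199.
Free chlorine required for 2.33 ppm HOCl: 2.33 / 0.2199 = 10.6 ppm.
FC to add: 10.6 − 0.4 = 10.2 mg/L as Cl₂.
Cl₂ equivalent: 10.2 mg/L × 435,000 L = 4436 g.
Product at 9.1% available Cl: 4436 / 0.091 = 48,740 g.
Volume: 48,740 g ÷ 1.07 g/mL = 45,560 mL.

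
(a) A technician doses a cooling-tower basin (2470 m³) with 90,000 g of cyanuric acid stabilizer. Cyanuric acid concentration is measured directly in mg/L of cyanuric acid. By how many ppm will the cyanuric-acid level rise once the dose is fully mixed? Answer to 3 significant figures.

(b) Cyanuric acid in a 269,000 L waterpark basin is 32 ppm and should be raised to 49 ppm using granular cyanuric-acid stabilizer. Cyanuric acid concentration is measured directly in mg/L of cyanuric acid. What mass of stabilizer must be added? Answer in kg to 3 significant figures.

(a) Volume: 2470 m³ = 2,470,000 L.
(a) Rise: 90,000 g / 2,470,000 L × 1000 = 36.44 mg/L.

(b) CYA to add: (49 − 32) = 17 mg/L × 269,000 L = 4573 g cyanuric acid.

(a) 36.4 ppm; (b) 4.57 kg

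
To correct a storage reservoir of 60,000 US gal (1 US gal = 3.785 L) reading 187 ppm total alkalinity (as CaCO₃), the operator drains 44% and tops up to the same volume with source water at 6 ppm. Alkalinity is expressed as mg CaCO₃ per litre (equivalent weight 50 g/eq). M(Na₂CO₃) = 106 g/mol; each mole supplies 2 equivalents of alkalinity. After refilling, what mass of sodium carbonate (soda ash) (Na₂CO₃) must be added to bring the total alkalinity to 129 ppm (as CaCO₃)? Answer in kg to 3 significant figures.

Volume: 60,000 US gal × 3.785 L/gal = 227,100 L.
After draining 44% and refilling: 187 × 0.56 + 6 × 0.44 = 107.36 ppm.
Deficit to target: 129 − 107.36 = 21.64 mg/L.
As CaCO₃: 21.64 mg/L × 227,100 L = 4914 g; ÷ 50 g/eq ÷ 2 = 49.14 mol Na₂CO₃.
Mass: 49.14 × 106 = 5209 g.

5.21 kg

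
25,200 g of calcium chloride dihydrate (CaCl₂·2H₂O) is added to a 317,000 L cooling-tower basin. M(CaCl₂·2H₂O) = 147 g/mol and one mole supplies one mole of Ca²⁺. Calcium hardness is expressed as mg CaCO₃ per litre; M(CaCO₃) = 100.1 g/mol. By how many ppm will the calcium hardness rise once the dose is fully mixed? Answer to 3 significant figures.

54.1 ppm

Moles of Ca²⁺: 25,200 g ÷ 147 g/mol = 171.4 mol.
As CaCO₃: 171.4 mol × 100.1 g/mol = 17,160 g.
Rise: 17,160 g / 317,000 L × 1000 = 54.13 mg/L.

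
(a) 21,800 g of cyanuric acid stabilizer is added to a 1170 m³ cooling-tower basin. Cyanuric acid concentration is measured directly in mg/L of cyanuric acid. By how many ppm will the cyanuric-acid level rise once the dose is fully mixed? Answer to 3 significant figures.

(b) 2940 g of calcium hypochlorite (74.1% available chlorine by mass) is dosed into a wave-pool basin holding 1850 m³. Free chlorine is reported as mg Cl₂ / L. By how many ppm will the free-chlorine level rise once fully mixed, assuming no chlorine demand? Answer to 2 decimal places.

(a) 18.6 ppm; (b) 1.18 ppm

(a) Volume: 1170 m³ = 1,170,000 L.
(a) Rise: 21,800 g / 1,170,000 L × 1000 = 18.63 mg/L.

(b) Volume: 1850 m³ = 1,850,000 L.
(b) Available chlorine delivered: 2940 g × 0.741 = 2179 g as Cl₂.
(b) Concentration rise: 2179 g / 1,850,000 L = 1.178 mg/L = 1.18 ppm.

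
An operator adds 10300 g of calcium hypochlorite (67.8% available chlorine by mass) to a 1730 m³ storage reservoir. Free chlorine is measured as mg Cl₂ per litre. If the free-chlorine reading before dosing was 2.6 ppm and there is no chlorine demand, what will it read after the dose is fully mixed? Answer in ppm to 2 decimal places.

6.64 ppm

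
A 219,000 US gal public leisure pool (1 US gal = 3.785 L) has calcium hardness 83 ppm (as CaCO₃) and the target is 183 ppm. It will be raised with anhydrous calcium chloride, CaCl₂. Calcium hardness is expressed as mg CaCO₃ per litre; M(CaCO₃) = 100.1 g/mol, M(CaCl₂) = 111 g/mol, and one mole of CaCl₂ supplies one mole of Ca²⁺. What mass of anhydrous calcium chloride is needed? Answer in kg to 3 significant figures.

91.9 kg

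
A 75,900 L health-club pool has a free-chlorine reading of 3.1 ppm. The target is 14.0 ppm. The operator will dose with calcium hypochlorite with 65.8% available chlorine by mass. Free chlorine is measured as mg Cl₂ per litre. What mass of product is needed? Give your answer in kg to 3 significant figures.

Chlorine deficit: 14.0 − 3.1 = 10.9 ppm = 10.9 mg/L as Cl₂.
Cl₂ equivalent needed: 10.9 mg/L × 75,900 L = 827,300 mg = 827.3 g.
Product at 65.8% available chlorine: 827.3 / 0.658 = 1257 g.

1.26 kg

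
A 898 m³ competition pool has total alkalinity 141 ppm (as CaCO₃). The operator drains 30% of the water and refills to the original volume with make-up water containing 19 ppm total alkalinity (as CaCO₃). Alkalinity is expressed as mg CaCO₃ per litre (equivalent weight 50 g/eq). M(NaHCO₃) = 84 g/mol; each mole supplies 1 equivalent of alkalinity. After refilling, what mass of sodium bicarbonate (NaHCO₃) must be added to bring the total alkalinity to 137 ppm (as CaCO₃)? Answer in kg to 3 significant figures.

49.2 kg

Volume: 898 m³ = 898,000 L.
After draining 30% and refilling: 141 × 0.70 + 19 × 0.30 = 104.4 ppm.
Deficit to target: 137 − 104.4 = 32.6 mg/L.
As CaCO₃: 32.6 mg/L × 898,000 L = 29,270 g; ÷ 50 g/eq ÷ 1 = 585.5 mol NaHCO₃.
Mass: 585.5 × 84 = 49,180 g.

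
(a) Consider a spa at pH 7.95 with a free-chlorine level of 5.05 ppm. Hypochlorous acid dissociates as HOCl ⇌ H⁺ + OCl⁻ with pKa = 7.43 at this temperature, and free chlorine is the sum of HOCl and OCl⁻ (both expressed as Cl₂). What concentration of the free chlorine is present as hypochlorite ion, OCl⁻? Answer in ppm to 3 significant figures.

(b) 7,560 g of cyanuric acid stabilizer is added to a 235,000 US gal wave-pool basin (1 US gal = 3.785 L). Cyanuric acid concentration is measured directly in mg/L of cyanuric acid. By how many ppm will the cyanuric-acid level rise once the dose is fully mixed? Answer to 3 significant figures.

(a) [OCl⁻]/[HOCl] = 10^(pH − pKa) = 10^(7.95 − 7.43) = 10^0.52 = 3.311.
(a) Fraction as HOCl = 1 / (1 + 3.311) = 0.2319.
(a) OCl⁻ = (1 − 0.2319) × 5.05 ppm = 3.879 ppm.

(b) Volume: 235,000 US gal × 3.785 L/gal = 889,475 L.
(b) Rise: 7,560 g / 889,475 L × 1000 = 8.499 mg/L.

(a) 3.88 ppm; (b) 8.50 ppm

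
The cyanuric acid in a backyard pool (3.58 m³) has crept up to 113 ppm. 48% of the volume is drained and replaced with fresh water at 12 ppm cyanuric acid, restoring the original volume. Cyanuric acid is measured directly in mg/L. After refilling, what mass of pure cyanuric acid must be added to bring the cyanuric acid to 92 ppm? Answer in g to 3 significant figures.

Volume: 3.58 m³ = 3,580 L.
After draining 48% and refilling: 113 × 0.52 + 12 × 0.48 = 64.52 ppm.
Deficit to target: 92 − 64.52 = 27.48 mg/L.
Mass: 27.48 mg/L × 3,580 L = 98.38 g cyanuric acid.

98.4 g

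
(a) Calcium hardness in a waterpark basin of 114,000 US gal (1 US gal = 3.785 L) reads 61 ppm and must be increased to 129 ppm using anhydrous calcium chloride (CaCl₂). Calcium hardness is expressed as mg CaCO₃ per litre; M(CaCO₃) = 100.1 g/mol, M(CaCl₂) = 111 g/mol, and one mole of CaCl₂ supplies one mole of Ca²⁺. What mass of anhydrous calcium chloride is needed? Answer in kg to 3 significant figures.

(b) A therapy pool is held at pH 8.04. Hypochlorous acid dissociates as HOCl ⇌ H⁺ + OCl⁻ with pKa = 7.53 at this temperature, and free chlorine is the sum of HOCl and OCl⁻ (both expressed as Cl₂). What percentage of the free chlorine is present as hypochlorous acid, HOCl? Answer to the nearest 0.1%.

(a) Volume: 114,000 US gal × 3.785 L/gal = 431,490 L.
(a) Hardness to add: (129 − 61) = 68 mg/L as CaCO₃ × 431,490 L = 29,340 g as CaCO₃.
(a) Moles of Ca²⁺ (1 mol Ca²⁺ ≡ 1 mol CaCO₃): 29,340 / 100.1 g/mol = 293.1 mol.
(a) Mass of CaCl₂: 293.1 × 111 = 32,540 g.

(b) [OCl⁻]/[HOCl] = 10^(pH − pKa) = 10^(8.04 − 7.53) = 10^0.51 = 3.236.
(b) Fraction as HOCl = 1 / (1 + 3.236) = 0.2361.

(a) 32.5 kg; (b) 23.6%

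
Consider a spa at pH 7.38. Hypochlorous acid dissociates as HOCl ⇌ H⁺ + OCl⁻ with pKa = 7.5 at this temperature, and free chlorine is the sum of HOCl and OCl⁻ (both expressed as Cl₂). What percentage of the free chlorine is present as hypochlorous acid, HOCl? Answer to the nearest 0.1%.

56.9%

[OCl⁻]/[HOCl] = 10^(pH − pKa) = 10^(7.38 − 7.5) = 10^-0.12 = 0.7586.
Fraction as HOCl = 1 / (1 + 0.7586) = 0.5686.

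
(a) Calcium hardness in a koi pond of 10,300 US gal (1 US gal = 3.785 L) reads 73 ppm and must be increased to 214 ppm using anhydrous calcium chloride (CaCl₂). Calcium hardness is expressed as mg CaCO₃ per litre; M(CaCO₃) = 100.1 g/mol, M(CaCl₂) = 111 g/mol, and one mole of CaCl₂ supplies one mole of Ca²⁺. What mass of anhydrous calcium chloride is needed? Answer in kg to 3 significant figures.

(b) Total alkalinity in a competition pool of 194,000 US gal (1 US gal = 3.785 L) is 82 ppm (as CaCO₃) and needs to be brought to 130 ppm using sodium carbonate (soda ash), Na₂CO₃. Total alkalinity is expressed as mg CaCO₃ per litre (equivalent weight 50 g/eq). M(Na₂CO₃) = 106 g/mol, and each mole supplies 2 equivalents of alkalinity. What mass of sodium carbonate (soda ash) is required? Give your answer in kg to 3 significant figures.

(a) Volume: 10,300 US gal × 3.785 L/gal = 38,986 L.
(a) Hardness to add: (214 − 73) = 141 mg/L as CaCO₃ × 38,986 L = 5497 g as CaCO₃.
(a) Moles of Ca²⁺ (1 mol Ca²⁺ ≡ 1 mol CaCO₃): 5497 / 100.1 g/mol = 54.91 mol.
(a) Mass of CaCl₂: 54.91 × 111 = 6096 g.

(b) Volume: 194,000 US gal × 3.785 L/gal = 734,290 L.
(b) Alkalinity to add: (130 − 82) = 48 mg/L as CaCO₃ × 734,290 L = 35,250 g as CaCO₃.
(b) Equivalents: 35,250 g ÷ 50 g/eq = 704.9 eq.
(b) Each mole of Na₂CO₃ supplies 2 eq, so 704.9 / 2 = 352.5 mol.
(b) Mass: 352.5 mol × 106 g/mol = 37,360 g.

(a) 6.10 kg; (b) 37.4 kg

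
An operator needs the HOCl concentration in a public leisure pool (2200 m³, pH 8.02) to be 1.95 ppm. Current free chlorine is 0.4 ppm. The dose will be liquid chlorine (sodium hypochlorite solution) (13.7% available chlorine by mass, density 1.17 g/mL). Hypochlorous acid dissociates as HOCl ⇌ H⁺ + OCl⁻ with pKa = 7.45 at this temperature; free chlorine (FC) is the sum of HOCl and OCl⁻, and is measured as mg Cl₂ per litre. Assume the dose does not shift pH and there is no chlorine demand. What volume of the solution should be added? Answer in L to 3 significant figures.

121 L

Volume: 2200 m³ = 2,200,000 L.
[OCl⁻]/[HOCl] = 10^(pH − pKa) = 10^(8.02 − 7.45) = 3.715; fraction as HOCl = 1/(1 + 3.715) = 0.2121.
Free chlorine required for 1.95 ppm HOCl: 1.95 / 0.2121 = 9.195 ppm.
FC to add: 9.195 − 0.4 = 8.795 mg/L as Cl₂.
Cl₂ equivalent: 8.795 mg/L × 2,200,000 L = 19,350 g.
Product at 13.7% available Cl: 19,350 / 0.137 = 141,200 g.
Volume: 141,200 g ÷ 1.17 g/mL = 120,700 mL.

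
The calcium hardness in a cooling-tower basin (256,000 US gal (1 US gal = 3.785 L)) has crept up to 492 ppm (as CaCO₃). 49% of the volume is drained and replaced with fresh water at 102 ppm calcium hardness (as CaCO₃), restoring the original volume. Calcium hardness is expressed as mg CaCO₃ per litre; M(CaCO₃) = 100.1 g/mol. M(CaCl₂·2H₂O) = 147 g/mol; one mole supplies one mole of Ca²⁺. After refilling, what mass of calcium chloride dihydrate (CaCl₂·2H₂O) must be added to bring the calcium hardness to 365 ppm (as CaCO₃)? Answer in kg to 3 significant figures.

91.2 kg

Volume: 256,000 US gal × 3.785 L/gal = 968,960 L.
After draining 49% and refilling: 492 × 0.51 + 102 × 0.49 = 300.9 ppm.
Deficit to target: 365 − 300.9 = 64.1 mg/L.
As CaCO₃: 64.1 mg/L × 968,960 L = 62,110 g; ÷ 100.1 = 620.5 mol Ca²⁺.
Mass: 620.5 × 147 = 91,210 g.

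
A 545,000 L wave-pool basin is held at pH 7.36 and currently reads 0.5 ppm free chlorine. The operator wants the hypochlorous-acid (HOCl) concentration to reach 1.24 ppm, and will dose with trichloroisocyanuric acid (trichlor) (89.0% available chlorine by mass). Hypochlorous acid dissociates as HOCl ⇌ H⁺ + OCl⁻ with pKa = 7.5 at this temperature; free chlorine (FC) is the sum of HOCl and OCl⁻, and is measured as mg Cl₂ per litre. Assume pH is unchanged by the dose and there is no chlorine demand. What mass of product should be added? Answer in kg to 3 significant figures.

1.00 kg

[OCl⁻]/[HOCl] = 10^(pH − pKa) = 10^(7.36 − 7.5) = 0.7244; fraction as HOCl = 1/(1 + 0.7244) = 0.5799.
Free chlorine required for 1.24 ppm HOCl: 1.24 / 0.5799 = 2.138 ppm.
FC to add: 2.138 − 0.5 = 1.638 mg/L as Cl₂.
Cl₂ equivalent: 1.638 mg/L × 545,000 L = 892.9 g.
Product at 89.0% available Cl: 892.9 / 0.89 = 1003 g.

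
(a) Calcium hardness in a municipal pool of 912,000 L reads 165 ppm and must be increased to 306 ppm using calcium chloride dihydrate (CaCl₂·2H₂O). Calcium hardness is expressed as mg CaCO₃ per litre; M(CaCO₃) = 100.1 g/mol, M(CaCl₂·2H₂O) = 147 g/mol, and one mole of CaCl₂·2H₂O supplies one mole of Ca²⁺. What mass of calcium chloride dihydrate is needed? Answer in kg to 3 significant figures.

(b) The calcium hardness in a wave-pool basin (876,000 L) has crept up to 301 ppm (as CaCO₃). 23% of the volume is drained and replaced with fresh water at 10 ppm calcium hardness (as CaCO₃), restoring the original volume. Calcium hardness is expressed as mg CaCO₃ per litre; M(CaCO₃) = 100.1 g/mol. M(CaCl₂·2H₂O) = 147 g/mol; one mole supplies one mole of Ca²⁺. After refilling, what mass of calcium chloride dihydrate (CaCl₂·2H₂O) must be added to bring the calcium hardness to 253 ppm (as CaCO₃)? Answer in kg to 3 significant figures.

(a) Hardness to add: (306 − 165) = 141 mg/L as CaCO₃ × 912,000 L = 128,600 g as CaCO₃.
(a) Moles of Ca²⁺ (1 mol Ca²⁺ ≡ 1 mol CaCO₃): 128,600 / 100.1 g/mol = 1285 mol.
(a) Mass of CaCl₂·2H₂O: 1285 × 147 = 188,800 g.

(b) After draining 23% and refilling: 301 × 0.77 + 10 × 0.23 = 234.07 ppm.
(b) Deficit to target: 253 − 234.07 = 18.93 mg/L.
(b) As CaCO₃: 18.93 mg/L × 876,000 L = 16,580 g; ÷ 100.1 = 165.7 mol Ca²⁺.
(b) Mass: 165.7 × 147 = 24,350 g.

(a) 189 kg; (b) 24.4 kg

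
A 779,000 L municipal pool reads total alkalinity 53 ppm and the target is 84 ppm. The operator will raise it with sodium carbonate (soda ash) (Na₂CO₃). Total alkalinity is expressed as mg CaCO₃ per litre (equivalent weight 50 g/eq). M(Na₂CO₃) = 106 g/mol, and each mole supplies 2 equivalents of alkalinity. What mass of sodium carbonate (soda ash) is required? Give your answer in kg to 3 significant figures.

Alkalinity to add: (84 − 53) = 31 mg/L as CaCO₃ × 779,000 L = 24,150 g as CaCO₃.
Equivalents: 24,150 g ÷ 50 g/eq = 483 eq.
Each mole of Na₂CO₃ supplies 2 eq, so 483 / 2 = 241.5 mol.
Mass: 241.5 mol × 106 g/mol = 25,600 g.

25.6 kg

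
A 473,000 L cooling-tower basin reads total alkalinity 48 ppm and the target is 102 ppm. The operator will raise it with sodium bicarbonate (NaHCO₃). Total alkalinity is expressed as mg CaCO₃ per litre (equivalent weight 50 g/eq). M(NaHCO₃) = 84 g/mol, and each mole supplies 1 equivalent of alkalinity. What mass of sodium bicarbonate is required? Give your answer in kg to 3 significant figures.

Alkalinity to add: (102 − 48) = 54 mg/L as CaCO₃ × 473,000 L = 25,540 g as CaCO₃.
Equivalents: 25,540 g ÷ 50 g/eq = 510.8 eq.
NaHCO₃ supplies 1 eq per mole → 510.8 mol.
Mass: 510.8 mol × 84 g/mol = 42,910 g.

42.9 kg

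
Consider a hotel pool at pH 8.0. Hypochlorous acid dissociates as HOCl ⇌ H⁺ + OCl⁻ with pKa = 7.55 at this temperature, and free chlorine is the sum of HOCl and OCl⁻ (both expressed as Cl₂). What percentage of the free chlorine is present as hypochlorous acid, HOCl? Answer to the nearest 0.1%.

26.2%

[OCl⁻]/[HOCl] = 10^(pH − pKa) = 10^(8.0 − 7.55) = 10^0.45 = 2.818.
Fraction as HOCl = 1 / (1 + 2.818) = 0.2619.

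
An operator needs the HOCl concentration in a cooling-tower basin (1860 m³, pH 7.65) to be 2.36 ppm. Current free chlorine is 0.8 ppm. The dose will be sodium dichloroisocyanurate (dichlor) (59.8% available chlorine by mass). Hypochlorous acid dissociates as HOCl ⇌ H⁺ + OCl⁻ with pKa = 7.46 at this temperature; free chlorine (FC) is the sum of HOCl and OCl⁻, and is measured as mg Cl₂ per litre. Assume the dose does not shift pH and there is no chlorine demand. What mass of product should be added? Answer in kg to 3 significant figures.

Volume: 1860 m³ = 1,860,000 L.
[OCl⁻]/[HOCl] = 10^(pH − pKa) = 10^(7.65 − 7.46) = 1.549; fraction as HOCl = 1/(1 + 1.549) = 0.3923.
Free chlorine required for 2.36 ppm HOCl: 2.36 / 0.3923 = 6.015 ppm.
FC to add: 6.015 − 0.8 = 5.215 mg/L as Cl₂.
Cl₂ equivalent: 5.215 mg/L × 1,860,000 L = 9700 g.
Product at 59.8% available Cl: 9700 / 0.598 = 16,220 g.

16.2 kg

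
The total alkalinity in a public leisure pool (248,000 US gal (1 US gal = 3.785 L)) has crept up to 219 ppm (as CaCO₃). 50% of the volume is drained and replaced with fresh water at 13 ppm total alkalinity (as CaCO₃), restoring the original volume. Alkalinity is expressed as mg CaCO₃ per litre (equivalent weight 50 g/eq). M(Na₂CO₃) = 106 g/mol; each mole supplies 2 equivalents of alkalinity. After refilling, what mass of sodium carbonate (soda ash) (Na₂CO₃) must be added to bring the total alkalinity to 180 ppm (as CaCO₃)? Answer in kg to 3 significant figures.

Volume: 248,000 US gal × 3.785 L/gal = 938,680 L.
After draining 50% and refilling: 219 × 0.50 + 13 × 0.50 = 116 ppm.
Deficit to target: 180 − 116 = 64 mg/L.
As CaCO₃: 64 mg/L × 938,680 L = 60,080 g; ÷ 50 g/eq ÷ 2 = 600.8 mol Na₂CO₃.
Mass: 600.8 × 106 = 63,680 g.

63.7 kg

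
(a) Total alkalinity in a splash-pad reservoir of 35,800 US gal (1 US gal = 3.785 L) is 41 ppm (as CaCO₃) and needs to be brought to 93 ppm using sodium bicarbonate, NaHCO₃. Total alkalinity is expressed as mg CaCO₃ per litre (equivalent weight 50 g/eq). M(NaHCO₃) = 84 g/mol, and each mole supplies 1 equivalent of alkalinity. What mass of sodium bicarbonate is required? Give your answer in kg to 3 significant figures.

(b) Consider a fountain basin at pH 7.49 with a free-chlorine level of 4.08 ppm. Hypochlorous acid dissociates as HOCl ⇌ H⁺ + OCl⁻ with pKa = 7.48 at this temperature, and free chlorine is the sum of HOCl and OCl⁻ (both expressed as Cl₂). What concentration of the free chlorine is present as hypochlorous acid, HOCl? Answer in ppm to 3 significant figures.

(a) Volume: 35,800 US gal × 3.785 L/gal = 135,503 L.
(a) Alkalinity to add: (93 − 41) = 52 mg/L as CaCO₃ × 135,503 L = 7046 g as CaCO₃.
(a) Equivalents: 7046 g ÷ 50 g/eq = 140.9 eq.
(a) NaHCO₃ supplies 1 eq per mole → 140.9 mol.
(a) Mass: 140.9 mol × 84 g/mol = 11,840 g.

(b) [OCl⁻]/[HOCl] = 10^(pH − pKa) = 10^(7.49 − 7.48) = 10^0.01 = 1.023.
(b) Fraction as HOCl = 1 / (1 + 1.023) = 0.4942.
(b) HOCl = 0.4942 × 4.08 ppm = 2.017 ppm.

(a) 11.8 kg; (b) 2.02 ppm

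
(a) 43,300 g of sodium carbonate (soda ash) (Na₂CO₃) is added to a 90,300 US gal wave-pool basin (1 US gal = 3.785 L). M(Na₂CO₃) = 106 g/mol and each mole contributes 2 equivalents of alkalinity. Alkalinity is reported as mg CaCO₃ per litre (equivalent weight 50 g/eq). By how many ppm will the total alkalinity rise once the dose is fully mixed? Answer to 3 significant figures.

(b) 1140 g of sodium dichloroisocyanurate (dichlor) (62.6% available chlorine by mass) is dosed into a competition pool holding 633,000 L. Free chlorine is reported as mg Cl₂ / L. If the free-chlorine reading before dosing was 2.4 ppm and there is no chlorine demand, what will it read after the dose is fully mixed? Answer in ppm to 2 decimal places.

(a) 120 ppm; (b) 3.53 ppm

(a) Volume: 90,300 US gal × 3.785 L/gal = 341,786 L.
(a) Moles of Na₂CO₃: 43,300 g ÷ 106 g/mol = 408.5 mol → 817 eq of alkalinity.
(a) As CaCO₃: 817 eq × 50 g/eq = 40,850 g.
(a) Rise: 40,850 g / 341,786 L × 1000 = 119.5 mg/L.

(b) Available chlorine delivered: 1140 g × 0.626 = 713.6 g as Cl₂.
(b) Concentration rise: 713.6 g / 633,000 L = 1.127 mg/L = 1.13 ppm.
(b) Final FC: 2.4 + 1.13 = 3.53 ppm.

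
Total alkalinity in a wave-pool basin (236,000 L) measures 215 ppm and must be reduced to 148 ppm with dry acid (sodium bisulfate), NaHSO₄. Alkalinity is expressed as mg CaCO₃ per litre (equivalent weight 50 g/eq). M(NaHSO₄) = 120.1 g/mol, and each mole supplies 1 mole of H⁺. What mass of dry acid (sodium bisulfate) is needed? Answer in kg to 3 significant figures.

Alkalinity to neutralize: (215 − 148) = 67 mg/L as CaCO₃ × 236,000 L = 15,810 g as CaCO₃.
Equivalents of H⁺ required: 15,810 ÷ 50 g/eq = 316.2 eq = 316.2 mol NaHSO₄.
Mass of NaHSO₄: 316.2 × 120.1 = 37,980 g.

38.0 kg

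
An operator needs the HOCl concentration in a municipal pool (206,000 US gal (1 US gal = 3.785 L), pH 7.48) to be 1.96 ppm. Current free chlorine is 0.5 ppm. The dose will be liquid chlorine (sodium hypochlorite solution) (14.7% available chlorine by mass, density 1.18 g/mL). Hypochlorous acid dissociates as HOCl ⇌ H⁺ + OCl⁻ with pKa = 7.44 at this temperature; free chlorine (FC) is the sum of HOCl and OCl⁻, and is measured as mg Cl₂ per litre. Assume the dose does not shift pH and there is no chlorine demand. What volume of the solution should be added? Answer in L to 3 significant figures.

Volume: 206,000 US gal × 3.785 L/gal = 779,710 L.
[OCl⁻]/[HOCl] = 10^(pH − pKa) = 10^(7.48 − 7.44) = 1.096; fraction as HOCl = 1/(1 + 1.096) = 0.477.
Free chlorine required for 1.96 ppm HOCl: 1.96 / 0.477 = 4.109 ppm.
FC to add: 4.109 − 0.5 = 3.609 mg/L as Cl₂.
Cl₂ equivalent: 3.609 mg/L × 779,710 L = 2814 g.
Product at 14.7% available Cl: 2814 / 0.147 = 19,140 g.
Volume: 19,140 g ÷ 1.18 g/mL = 16,220 mL.

16.2 L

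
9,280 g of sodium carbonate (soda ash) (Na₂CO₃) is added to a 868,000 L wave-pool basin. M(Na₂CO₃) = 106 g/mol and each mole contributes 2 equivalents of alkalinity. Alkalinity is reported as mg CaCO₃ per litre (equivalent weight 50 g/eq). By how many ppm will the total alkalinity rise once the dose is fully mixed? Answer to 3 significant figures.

10.1 ppm

Moles of Na₂CO₃: 9,280 g ÷ 106 g/mol = 87.55 mol → 175.1 eq of alkalinity.
As CaCO₃: 175.1 eq × 50 g/eq = 8755 g.
Rise: 8755 g / 868,000 L × 1000 = 10.09 mg/L.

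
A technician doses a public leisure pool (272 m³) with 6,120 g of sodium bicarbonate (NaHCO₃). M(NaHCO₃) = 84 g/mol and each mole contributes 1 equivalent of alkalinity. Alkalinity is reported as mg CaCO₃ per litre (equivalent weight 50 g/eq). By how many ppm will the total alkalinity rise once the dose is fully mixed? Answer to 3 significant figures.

13.4 ppm

Volume: 272 m³ = 272,000 L.
Moles of NaHCO₃: 6,120 g ÷ 84 g/mol = 72.86 mol → 72.86 eq of alkalinity.
As CaCO₃: 72.86 eq × 50 g/eq = 3643 g.
Rise: 3643 g / 272,000 L × 1000 = 13.39 mg/L.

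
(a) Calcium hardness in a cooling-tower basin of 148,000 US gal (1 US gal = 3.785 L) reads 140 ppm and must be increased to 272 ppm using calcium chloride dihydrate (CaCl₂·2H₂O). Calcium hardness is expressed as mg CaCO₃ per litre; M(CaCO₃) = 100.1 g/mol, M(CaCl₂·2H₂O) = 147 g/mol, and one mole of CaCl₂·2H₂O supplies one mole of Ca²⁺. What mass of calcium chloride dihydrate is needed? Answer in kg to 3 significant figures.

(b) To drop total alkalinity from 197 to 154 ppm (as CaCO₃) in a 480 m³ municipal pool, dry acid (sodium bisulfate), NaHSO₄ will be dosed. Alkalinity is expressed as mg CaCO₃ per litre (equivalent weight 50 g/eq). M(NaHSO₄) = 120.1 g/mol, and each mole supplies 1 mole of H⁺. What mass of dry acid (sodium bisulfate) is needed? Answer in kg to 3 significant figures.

(a) 109 kg; (b) 49.6 kg

(a) Volume: 148,000 US gal × 3.785 L/gal = 560,180 L.
(a) Hardness to add: (272 − 140) = 132 mg/L as CaCO₃ × 560,180 L = 73,940 g as CaCO₃.
(a) Moles of Ca²⁺ (1 mol Ca²⁺ ≡ 1 mol CaCO₃): 73,940 / 100.1 g/mol = 738.7 mol.
(a) Mass of CaCl₂·2H₂O: 738.7 × 147 = 108,600 g.

(b) Volume: 480 m³ = 480,000 L.
(b) Alkalinity to neutralize: (197 − 154) = 43 mg/L as CaCO₃ × 480,000 L = 20,640 g as CaCO₃.
(b) Equivalents of H⁺ required: 20,640 ÷ 50 g/eq = 412.8 eq = 412.8 mol NaHSO₄.
(b) Mass of NaHSO₄: 412.8 × 120.1 = 49,580 g.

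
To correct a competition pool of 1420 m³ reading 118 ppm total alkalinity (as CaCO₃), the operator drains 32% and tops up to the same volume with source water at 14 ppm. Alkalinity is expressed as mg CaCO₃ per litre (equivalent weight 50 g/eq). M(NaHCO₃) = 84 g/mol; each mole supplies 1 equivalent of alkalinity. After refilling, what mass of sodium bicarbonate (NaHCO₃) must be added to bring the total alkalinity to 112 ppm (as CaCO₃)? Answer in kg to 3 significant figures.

Volume: 1420 m³ = 1,420,000 L.
After draining 32% and refilling: 118 × 0.68 + 14 × 0.32 = 84.72 ppm.
Deficit to target: 112 − 84.72 = 27.28 mg/L.
As CaCO₃: 27.28 mg/L × 1,420,000 L = 38,740 g; ÷ 50 g/eq ÷ 1 = 774.8 mol NaHCO₃.
Mass: 774.8 × 84 = 65,080 g.

65.1 kg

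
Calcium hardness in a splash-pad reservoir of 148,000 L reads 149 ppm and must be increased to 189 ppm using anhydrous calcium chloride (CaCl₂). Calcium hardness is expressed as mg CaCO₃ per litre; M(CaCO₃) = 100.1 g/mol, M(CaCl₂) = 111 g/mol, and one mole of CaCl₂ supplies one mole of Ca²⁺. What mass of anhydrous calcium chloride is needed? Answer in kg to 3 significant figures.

Hardness to add: (189 − 149) = 40 mg/L as CaCO₃ × 148,000 L = 5920 g as CaCO₃.
Moles of Ca²⁺ (1 mol Ca²⁺ ≡ 1 mol CaCO₃): 5920 / 100.1 g/mol = 59.14 mol.
Mass of CaCl₂: 59.14 × 111 = 6565 g.

6.56 kg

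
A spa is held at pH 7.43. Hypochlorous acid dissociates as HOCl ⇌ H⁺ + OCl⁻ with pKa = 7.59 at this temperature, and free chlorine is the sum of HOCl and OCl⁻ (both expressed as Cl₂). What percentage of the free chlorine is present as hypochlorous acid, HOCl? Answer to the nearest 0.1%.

[OCl⁻]/[HOCl] = 10^(pH − pKa) = 10^(7.43 − 7.59) = 10^-0.16 = 0.6918.
Fraction as HOCl = 1 / (1 + 0.6918) = 0.5911.

59.1%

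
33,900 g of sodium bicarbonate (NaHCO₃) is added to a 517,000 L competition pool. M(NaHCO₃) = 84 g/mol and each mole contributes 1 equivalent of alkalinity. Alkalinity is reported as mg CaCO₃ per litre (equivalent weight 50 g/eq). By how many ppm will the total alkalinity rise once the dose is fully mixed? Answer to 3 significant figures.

39.0 ppm

Moles of NaHCO₃: 33,900 g ÷ 84 g/mol = 403.6 mol → 403.6 eq of alkalinity.
As CaCO₃: 403.6 eq × 50 g/eq = 20,180 g.
Rise: 20,180 g / 517,000 L × 1000 = 39.03 mg/L.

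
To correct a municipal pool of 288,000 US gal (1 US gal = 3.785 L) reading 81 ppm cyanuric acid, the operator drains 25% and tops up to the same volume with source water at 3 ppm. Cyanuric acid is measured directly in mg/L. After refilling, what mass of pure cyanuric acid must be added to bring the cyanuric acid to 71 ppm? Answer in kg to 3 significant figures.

10.4 kg

Volume: 288,000 US gal × 3.785 L/gal = 1,090,080 L.
After draining 25% and refilling: 81 × 0.75 + 3 × 0.25 = 61.5 ppm.
Deficit to target: 71 − 61.5 = 9.5 mg/L.
Mass: 9.5 mg/L × 1,090,080 L = 10,360 g cyanuric acid.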